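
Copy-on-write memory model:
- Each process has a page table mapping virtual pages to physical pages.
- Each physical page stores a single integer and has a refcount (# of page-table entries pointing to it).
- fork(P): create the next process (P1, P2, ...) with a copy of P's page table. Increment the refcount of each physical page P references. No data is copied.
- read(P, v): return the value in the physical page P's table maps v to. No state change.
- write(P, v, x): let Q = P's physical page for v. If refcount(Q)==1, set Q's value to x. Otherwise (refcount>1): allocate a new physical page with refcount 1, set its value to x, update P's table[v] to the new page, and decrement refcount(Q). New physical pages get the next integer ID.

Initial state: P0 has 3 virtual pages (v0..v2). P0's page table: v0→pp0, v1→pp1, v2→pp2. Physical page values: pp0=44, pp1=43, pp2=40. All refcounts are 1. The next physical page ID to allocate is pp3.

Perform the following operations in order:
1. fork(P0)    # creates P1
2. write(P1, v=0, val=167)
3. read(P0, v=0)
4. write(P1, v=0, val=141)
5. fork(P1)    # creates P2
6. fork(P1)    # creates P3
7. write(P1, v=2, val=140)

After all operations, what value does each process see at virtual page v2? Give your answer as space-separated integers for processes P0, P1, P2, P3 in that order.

Answer: 40 140 40 40

Derivation:
Op 1: fork(P0) -> P1. 3 ppages; refcounts: pp0:2 pp1:2 pp2:2
Op 2: write(P1, v0, 167). refcount(pp0)=2>1 -> COPY to pp3. 4 ppages; refcounts: pp0:1 pp1:2 pp2:2 pp3:1
Op 3: read(P0, v0) -> 44. No state change.
Op 4: write(P1, v0, 141). refcount(pp3)=1 -> write in place. 4 ppages; refcounts: pp0:1 pp1:2 pp2:2 pp3:1
Op 5: fork(P1) -> P2. 4 ppages; refcounts: pp0:1 pp1:3 pp2:3 pp3:2
Op 6: fork(P1) -> P3. 4 ppages; refcounts: pp0:1 pp1:4 pp2:4 pp3:3
Op 7: write(P1, v2, 140). refcount(pp2)=4>1 -> COPY to pp4. 5 ppages; refcounts: pp0:1 pp1:4 pp2:3 pp3:3 pp4:1
P0: v2 -> pp2 = 40
P1: v2 -> pp4 = 140
P2: v2 -> pp2 = 40
P3: v2 -> pp2 = 40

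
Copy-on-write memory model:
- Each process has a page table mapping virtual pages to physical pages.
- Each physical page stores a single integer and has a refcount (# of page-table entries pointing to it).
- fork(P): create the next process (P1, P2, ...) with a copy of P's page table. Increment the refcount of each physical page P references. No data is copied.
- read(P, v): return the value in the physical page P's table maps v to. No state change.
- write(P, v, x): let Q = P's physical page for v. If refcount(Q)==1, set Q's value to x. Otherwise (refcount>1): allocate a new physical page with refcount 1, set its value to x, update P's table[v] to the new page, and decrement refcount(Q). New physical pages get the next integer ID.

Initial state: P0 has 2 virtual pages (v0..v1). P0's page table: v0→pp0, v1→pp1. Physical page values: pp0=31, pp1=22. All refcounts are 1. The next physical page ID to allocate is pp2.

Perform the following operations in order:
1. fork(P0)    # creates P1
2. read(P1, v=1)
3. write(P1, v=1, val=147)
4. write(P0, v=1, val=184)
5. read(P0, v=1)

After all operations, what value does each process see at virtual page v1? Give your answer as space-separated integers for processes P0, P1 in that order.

Op 1: fork(P0) -> P1. 2 ppages; refcounts: pp0:2 pp1:2
Op 2: read(P1, v1) -> 22. No state change.
Op 3: write(P1, v1, 147). refcount(pp1)=2>1 -> COPY to pp2. 3 ppages; refcounts: pp0:2 pp1:1 pp2:1
Op 4: write(P0, v1, 184). refcount(pp1)=1 -> write in place. 3 ppages; refcounts: pp0:2 pp1:1 pp2:1
Op 5: read(P0, v1) -> 184. No state change.
P0: v1 -> pp1 = 184
P1: v1 -> pp2 = 147

Answer: 184 147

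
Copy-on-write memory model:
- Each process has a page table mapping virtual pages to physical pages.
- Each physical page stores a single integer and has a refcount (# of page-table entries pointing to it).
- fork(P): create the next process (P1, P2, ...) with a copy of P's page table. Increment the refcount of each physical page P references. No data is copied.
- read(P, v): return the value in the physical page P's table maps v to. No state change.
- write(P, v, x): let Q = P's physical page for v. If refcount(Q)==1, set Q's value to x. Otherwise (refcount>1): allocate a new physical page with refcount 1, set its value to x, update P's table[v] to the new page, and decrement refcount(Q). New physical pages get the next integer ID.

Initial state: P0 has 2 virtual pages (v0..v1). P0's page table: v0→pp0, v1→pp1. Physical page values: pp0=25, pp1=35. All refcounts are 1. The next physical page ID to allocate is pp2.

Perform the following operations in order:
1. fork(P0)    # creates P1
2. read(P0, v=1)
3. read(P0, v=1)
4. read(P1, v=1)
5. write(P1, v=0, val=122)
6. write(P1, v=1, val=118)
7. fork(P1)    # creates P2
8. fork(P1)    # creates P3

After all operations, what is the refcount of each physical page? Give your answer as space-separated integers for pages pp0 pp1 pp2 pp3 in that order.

Answer: 1 1 3 3

Derivation:
Op 1: fork(P0) -> P1. 2 ppages; refcounts: pp0:2 pp1:2
Op 2: read(P0, v1) -> 35. No state change.
Op 3: read(P0, v1) -> 35. No state change.
Op 4: read(P1, v1) -> 35. No state change.
Op 5: write(P1, v0, 122). refcount(pp0)=2>1 -> COPY to pp2. 3 ppages; refcounts: pp0:1 pp1:2 pp2:1
Op 6: write(P1, v1, 118). refcount(pp1)=2>1 -> COPY to pp3. 4 ppages; refcounts: pp0:1 pp1:1 pp2:1 pp3:1
Op 7: fork(P1) -> P2. 4 ppages; refcounts: pp0:1 pp1:1 pp2:2 pp3:2
Op 8: fork(P1) -> P3. 4 ppages; refcounts: pp0:1 pp1:1 pp2:3 pp3:3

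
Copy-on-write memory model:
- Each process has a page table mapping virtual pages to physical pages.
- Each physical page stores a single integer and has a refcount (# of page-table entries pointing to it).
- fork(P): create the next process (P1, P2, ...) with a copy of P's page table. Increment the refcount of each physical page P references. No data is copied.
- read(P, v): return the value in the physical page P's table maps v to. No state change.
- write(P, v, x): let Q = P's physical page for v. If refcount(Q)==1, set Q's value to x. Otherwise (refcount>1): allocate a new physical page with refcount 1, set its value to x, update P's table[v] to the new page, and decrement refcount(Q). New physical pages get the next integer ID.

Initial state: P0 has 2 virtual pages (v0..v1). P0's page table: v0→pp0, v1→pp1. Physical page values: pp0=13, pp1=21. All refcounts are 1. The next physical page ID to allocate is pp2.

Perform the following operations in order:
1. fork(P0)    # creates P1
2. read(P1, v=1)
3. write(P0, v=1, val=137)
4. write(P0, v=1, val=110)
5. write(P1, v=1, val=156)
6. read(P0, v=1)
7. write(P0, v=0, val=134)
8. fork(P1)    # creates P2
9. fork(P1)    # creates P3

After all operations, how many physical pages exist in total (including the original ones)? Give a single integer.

Op 1: fork(P0) -> P1. 2 ppages; refcounts: pp0:2 pp1:2
Op 2: read(P1, v1) -> 21. No state change.
Op 3: write(P0, v1, 137). refcount(pp1)=2>1 -> COPY to pp2. 3 ppages; refcounts: pp0:2 pp1:1 pp2:1
Op 4: write(P0, v1, 110). refcount(pp2)=1 -> write in place. 3 ppages; refcounts: pp0:2 pp1:1 pp2:1
Op 5: write(P1, v1, 156). refcount(pp1)=1 -> write in place. 3 ppages; refcounts: pp0:2 pp1:1 pp2:1
Op 6: read(P0, v1) -> 110. No state change.
Op 7: write(P0, v0, 134). refcount(pp0)=2>1 -> COPY to pp3. 4 ppages; refcounts: pp0:1 pp1:1 pp2:1 pp3:1
Op 8: fork(P1) -> P2. 4 ppages; refcounts: pp0:2 pp1:2 pp2:1 pp3:1
Op 9: fork(P1) -> P3. 4 ppages; refcounts: pp0:3 pp1:3 pp2:1 pp3:1

Answer: 4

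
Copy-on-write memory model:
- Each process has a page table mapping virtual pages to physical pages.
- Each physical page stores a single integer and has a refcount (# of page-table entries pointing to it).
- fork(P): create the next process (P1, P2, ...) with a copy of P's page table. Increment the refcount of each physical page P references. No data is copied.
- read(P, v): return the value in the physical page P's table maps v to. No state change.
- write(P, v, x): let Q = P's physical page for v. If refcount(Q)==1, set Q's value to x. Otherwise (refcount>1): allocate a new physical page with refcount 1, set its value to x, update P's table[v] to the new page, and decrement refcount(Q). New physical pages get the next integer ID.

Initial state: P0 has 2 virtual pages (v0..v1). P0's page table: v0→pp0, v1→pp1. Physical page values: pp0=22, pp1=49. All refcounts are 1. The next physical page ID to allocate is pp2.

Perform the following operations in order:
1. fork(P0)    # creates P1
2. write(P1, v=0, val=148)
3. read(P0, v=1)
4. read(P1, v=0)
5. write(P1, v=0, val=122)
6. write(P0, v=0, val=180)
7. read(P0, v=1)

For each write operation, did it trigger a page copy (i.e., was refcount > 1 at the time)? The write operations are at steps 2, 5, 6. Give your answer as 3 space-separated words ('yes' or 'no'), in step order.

Op 1: fork(P0) -> P1. 2 ppages; refcounts: pp0:2 pp1:2
Op 2: write(P1, v0, 148). refcount(pp0)=2>1 -> COPY to pp2. 3 ppages; refcounts: pp0:1 pp1:2 pp2:1
Op 3: read(P0, v1) -> 49. No state change.
Op 4: read(P1, v0) -> 148. No state change.
Op 5: write(P1, v0, 122). refcount(pp2)=1 -> write in place. 3 ppages; refcounts: pp0:1 pp1:2 pp2:1
Op 6: write(P0, v0, 180). refcount(pp0)=1 -> write in place. 3 ppages; refcounts: pp0:1 pp1:2 pp2:1
Op 7: read(P0, v1) -> 49. No state change.

yes no no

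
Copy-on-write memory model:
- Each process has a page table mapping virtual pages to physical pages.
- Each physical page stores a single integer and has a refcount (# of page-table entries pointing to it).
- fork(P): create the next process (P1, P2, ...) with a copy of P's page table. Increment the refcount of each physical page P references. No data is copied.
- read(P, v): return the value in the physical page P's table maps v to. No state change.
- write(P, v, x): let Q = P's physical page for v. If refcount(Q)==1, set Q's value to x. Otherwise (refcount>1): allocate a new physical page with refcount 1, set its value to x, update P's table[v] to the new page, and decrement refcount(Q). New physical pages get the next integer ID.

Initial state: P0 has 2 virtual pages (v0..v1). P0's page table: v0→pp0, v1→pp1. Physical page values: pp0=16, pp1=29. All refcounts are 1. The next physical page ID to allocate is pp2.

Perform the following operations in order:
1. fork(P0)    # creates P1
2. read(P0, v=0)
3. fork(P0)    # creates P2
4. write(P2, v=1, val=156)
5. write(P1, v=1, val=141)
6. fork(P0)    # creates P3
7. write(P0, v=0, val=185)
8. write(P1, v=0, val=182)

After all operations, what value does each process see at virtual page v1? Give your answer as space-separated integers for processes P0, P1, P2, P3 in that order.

Answer: 29 141 156 29

Derivation:
Op 1: fork(P0) -> P1. 2 ppages; refcounts: pp0:2 pp1:2
Op 2: read(P0, v0) -> 16. No state change.
Op 3: fork(P0) -> P2. 2 ppages; refcounts: pp0:3 pp1:3
Op 4: write(P2, v1, 156). refcount(pp1)=3>1 -> COPY to pp2. 3 ppages; refcounts: pp0:3 pp1:2 pp2:1
Op 5: write(P1, v1, 141). refcount(pp1)=2>1 -> COPY to pp3. 4 ppages; refcounts: pp0:3 pp1:1 pp2:1 pp3:1
Op 6: fork(P0) -> P3. 4 ppages; refcounts: pp0:4 pp1:2 pp2:1 pp3:1
Op 7: write(P0, v0, 185). refcount(pp0)=4>1 -> COPY to pp4. 5 ppages; refcounts: pp0:3 pp1:2 pp2:1 pp3:1 pp4:1
Op 8: write(P1, v0, 182). refcount(pp0)=3>1 -> COPY to pp5. 6 ppages; refcounts: pp0:2 pp1:2 pp2:1 pp3:1 pp4:1 pp5:1
P0: v1 -> pp1 = 29
P1: v1 -> pp3 = 141
P2: v1 -> pp2 = 156
P3: v1 -> pp1 = 29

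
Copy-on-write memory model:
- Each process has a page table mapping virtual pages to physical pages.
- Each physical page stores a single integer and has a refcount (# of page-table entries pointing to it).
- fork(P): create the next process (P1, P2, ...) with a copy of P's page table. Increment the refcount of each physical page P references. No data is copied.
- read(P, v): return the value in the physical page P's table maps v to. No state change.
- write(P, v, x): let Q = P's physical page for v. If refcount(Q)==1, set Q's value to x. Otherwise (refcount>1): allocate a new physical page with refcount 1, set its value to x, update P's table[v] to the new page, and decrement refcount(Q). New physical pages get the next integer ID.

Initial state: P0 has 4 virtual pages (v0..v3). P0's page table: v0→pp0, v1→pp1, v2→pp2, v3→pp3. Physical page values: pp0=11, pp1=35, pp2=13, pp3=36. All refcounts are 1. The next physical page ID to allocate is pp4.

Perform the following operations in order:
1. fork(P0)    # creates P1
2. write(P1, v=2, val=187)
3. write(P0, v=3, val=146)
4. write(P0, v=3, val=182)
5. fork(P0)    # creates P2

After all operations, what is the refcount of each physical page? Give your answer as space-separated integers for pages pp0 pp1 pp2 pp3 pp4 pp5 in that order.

Answer: 3 3 2 1 1 2

Derivation:
Op 1: fork(P0) -> P1. 4 ppages; refcounts: pp0:2 pp1:2 pp2:2 pp3:2
Op 2: write(P1, v2, 187). refcount(pp2)=2>1 -> COPY to pp4. 5 ppages; refcounts: pp0:2 pp1:2 pp2:1 pp3:2 pp4:1
Op 3: write(P0, v3, 146). refcount(pp3)=2>1 -> COPY to pp5. 6 ppages; refcounts: pp0:2 pp1:2 pp2:1 pp3:1 pp4:1 pp5:1
Op 4: write(P0, v3, 182). refcount(pp5)=1 -> write in place. 6 ppages; refcounts: pp0:2 pp1:2 pp2:1 pp3:1 pp4:1 pp5:1
Op 5: fork(P0) -> P2. 6 ppages; refcounts: pp0:3 pp1:3 pp2:2 pp3:1 pp4:1 pp5:2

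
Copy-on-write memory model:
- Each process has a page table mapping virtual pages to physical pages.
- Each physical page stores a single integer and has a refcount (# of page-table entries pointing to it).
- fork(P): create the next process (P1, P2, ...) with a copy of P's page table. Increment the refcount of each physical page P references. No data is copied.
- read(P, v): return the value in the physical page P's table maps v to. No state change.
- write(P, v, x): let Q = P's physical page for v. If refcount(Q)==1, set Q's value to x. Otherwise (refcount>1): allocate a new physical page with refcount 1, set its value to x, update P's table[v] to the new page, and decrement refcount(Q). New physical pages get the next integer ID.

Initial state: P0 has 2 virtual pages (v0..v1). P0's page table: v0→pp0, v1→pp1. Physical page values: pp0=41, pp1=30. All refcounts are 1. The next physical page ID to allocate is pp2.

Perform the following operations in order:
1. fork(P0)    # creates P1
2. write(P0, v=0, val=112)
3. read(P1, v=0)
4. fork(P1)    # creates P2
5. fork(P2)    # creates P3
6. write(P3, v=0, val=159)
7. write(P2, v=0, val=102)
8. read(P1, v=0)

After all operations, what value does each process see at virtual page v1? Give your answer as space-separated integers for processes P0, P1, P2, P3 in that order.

Op 1: fork(P0) -> P1. 2 ppages; refcounts: pp0:2 pp1:2
Op 2: write(P0, v0, 112). refcount(pp0)=2>1 -> COPY to pp2. 3 ppages; refcounts: pp0:1 pp1:2 pp2:1
Op 3: read(P1, v0) -> 41. No state change.
Op 4: fork(P1) -> P2. 3 ppages; refcounts: pp0:2 pp1:3 pp2:1
Op 5: fork(P2) -> P3. 3 ppages; refcounts: pp0:3 pp1:4 pp2:1
Op 6: write(P3, v0, 159). refcount(pp0)=3>1 -> COPY to pp3. 4 ppages; refcounts: pp0:2 pp1:4 pp2:1 pp3:1
Op 7: write(P2, v0, 102). refcount(pp0)=2>1 -> COPY to pp4. 5 ppages; refcounts: pp0:1 pp1:4 pp2:1 pp3:1 pp4:1
Op 8: read(P1, v0) -> 41. No state change.
P0: v1 -> pp1 = 30
P1: v1 -> pp1 = 30
P2: v1 -> pp1 = 30
P3: v1 -> pp1 = 30

Answer: 30 30 30 30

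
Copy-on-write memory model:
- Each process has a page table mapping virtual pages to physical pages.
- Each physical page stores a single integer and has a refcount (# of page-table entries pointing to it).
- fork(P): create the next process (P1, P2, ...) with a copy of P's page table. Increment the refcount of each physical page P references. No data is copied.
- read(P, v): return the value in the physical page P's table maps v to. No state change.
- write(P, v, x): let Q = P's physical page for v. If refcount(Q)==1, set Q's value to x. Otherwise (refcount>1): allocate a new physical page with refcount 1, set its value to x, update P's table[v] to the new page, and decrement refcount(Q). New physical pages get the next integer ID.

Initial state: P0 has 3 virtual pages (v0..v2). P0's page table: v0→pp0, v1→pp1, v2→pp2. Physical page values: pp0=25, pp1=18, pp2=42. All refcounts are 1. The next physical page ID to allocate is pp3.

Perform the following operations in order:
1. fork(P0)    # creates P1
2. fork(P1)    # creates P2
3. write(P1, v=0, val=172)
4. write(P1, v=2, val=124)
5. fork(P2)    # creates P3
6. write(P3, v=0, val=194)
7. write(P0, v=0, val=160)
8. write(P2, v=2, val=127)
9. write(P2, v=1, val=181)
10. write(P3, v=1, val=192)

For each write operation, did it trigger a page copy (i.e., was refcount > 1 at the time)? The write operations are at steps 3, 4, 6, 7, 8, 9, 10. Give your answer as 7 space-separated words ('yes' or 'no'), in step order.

Op 1: fork(P0) -> P1. 3 ppages; refcounts: pp0:2 pp1:2 pp2:2
Op 2: fork(P1) -> P2. 3 ppages; refcounts: pp0:3 pp1:3 pp2:3
Op 3: write(P1, v0, 172). refcount(pp0)=3>1 -> COPY to pp3. 4 ppages; refcounts: pp0:2 pp1:3 pp2:3 pp3:1
Op 4: write(P1, v2, 124). refcount(pp2)=3>1 -> COPY to pp4. 5 ppages; refcounts: pp0:2 pp1:3 pp2:2 pp3:1 pp4:1
Op 5: fork(P2) -> P3. 5 ppages; refcounts: pp0:3 pp1:4 pp2:3 pp3:1 pp4:1
Op 6: write(P3, v0, 194). refcount(pp0)=3>1 -> COPY to pp5. 6 ppages; refcounts: pp0:2 pp1:4 pp2:3 pp3:1 pp4:1 pp5:1
Op 7: write(P0, v0, 160). refcount(pp0)=2>1 -> COPY to pp6. 7 ppages; refcounts: pp0:1 pp1:4 pp2:3 pp3:1 pp4:1 pp5:1 pp6:1
Op 8: write(P2, v2, 127). refcount(pp2)=3>1 -> COPY to pp7. 8 ppages; refcounts: pp0:1 pp1:4 pp2:2 pp3:1 pp4:1 pp5:1 pp6:1 pp7:1
Op 9: write(P2, v1, 181). refcount(pp1)=4>1 -> COPY to pp8. 9 ppages; refcounts: pp0:1 pp1:3 pp2:2 pp3:1 pp4:1 pp5:1 pp6:1 pp7:1 pp8:1
Op 10: write(P3, v1, 192). refcount(pp1)=3>1 -> COPY to pp9. 10 ppages; refcounts: pp0:1 pp1:2 pp2:2 pp3:1 pp4:1 pp5:1 pp6:1 pp7:1 pp8:1 pp9:1

yes yes yes yes yes yes yes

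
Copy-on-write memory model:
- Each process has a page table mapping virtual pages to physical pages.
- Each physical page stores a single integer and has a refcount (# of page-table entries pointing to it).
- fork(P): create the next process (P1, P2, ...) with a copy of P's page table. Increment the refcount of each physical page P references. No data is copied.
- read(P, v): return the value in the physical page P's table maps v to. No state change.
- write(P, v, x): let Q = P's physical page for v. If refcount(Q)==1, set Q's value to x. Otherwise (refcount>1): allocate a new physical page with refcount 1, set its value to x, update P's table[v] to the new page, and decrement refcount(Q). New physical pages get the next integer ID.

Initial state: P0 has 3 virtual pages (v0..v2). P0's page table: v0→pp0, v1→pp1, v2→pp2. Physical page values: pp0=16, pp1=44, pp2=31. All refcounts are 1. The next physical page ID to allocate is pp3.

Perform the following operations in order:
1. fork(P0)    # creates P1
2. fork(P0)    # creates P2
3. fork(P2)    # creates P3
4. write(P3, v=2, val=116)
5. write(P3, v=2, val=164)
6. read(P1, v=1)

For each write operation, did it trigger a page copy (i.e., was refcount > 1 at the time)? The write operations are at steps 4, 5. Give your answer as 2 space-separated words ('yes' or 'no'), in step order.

Op 1: fork(P0) -> P1. 3 ppages; refcounts: pp0:2 pp1:2 pp2:2
Op 2: fork(P0) -> P2. 3 ppages; refcounts: pp0:3 pp1:3 pp2:3
Op 3: fork(P2) -> P3. 3 ppages; refcounts: pp0:4 pp1:4 pp2:4
Op 4: write(P3, v2, 116). refcount(pp2)=4>1 -> COPY to pp3. 4 ppages; refcounts: pp0:4 pp1:4 pp2:3 pp3:1
Op 5: write(P3, v2, 164). refcount(pp3)=1 -> write in place. 4 ppages; refcounts: pp0:4 pp1:4 pp2:3 pp3:1
Op 6: read(P1, v1) -> 44. No state change.

yes no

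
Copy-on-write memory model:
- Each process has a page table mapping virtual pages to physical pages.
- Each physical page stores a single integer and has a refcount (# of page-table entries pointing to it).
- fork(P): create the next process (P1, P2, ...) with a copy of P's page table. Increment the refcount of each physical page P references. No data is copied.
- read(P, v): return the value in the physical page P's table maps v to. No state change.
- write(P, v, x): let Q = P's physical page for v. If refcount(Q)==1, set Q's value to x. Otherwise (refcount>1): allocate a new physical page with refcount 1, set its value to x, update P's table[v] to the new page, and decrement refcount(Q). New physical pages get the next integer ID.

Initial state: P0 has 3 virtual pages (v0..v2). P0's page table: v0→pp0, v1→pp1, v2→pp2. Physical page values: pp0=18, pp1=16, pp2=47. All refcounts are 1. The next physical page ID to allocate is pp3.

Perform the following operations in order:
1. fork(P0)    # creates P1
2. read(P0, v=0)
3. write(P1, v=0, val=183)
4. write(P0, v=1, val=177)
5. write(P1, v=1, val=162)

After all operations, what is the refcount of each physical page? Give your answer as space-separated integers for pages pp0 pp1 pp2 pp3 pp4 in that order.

Answer: 1 1 2 1 1

Derivation:
Op 1: fork(P0) -> P1. 3 ppages; refcounts: pp0:2 pp1:2 pp2:2
Op 2: read(P0, v0) -> 18. No state change.
Op 3: write(P1, v0, 183). refcount(pp0)=2>1 -> COPY to pp3. 4 ppages; refcounts: pp0:1 pp1:2 pp2:2 pp3:1
Op 4: write(P0, v1, 177). refcount(pp1)=2>1 -> COPY to pp4. 5 ppages; refcounts: pp0:1 pp1:1 pp2:2 pp3:1 pp4:1
Op 5: write(P1, v1, 162). refcount(pp1)=1 -> write in place. 5 ppages; refcounts: pp0:1 pp1:1 pp2:2 pp3:1 pp4:1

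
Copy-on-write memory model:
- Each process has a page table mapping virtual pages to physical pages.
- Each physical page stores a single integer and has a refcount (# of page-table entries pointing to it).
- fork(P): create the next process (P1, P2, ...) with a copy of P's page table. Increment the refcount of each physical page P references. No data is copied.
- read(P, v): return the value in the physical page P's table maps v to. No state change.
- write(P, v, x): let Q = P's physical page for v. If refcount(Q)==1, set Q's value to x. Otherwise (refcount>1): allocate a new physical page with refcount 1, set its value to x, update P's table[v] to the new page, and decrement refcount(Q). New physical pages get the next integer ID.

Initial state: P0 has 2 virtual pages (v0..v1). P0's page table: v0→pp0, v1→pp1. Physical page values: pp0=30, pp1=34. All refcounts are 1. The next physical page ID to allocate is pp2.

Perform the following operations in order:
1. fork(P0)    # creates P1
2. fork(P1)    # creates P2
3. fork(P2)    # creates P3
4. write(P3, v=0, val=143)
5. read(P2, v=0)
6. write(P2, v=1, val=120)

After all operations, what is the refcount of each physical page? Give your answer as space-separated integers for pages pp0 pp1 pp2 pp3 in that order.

Op 1: fork(P0) -> P1. 2 ppages; refcounts: pp0:2 pp1:2
Op 2: fork(P1) -> P2. 2 ppages; refcounts: pp0:3 pp1:3
Op 3: fork(P2) -> P3. 2 ppages; refcounts: pp0:4 pp1:4
Op 4: write(P3, v0, 143). refcount(pp0)=4>1 -> COPY to pp2. 3 ppages; refcounts: pp0:3 pp1:4 pp2:1
Op 5: read(P2, v0) -> 30. No state change.
Op 6: write(P2, v1, 120). refcount(pp1)=4>1 -> COPY to pp3. 4 ppages; refcounts: pp0:3 pp1:3 pp2:1 pp3:1

Answer: 3 3 1 1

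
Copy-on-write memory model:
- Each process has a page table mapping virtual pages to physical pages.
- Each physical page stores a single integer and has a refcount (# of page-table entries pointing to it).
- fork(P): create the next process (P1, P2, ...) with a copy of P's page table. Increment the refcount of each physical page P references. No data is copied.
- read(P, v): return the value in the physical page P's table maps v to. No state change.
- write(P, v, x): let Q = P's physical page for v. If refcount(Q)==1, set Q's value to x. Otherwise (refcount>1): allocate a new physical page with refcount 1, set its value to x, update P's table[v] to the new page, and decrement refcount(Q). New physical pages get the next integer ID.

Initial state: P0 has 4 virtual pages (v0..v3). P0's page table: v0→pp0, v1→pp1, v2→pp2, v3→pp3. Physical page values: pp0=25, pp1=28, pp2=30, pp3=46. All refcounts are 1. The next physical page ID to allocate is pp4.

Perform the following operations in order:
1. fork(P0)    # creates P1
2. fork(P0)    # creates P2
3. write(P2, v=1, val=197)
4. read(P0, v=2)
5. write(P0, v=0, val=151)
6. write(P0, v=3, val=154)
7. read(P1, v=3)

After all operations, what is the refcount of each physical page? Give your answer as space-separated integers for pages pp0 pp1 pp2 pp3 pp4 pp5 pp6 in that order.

Op 1: fork(P0) -> P1. 4 ppages; refcounts: pp0:2 pp1:2 pp2:2 pp3:2
Op 2: fork(P0) -> P2. 4 ppages; refcounts: pp0:3 pp1:3 pp2:3 pp3:3
Op 3: write(P2, v1, 197). refcount(pp1)=3>1 -> COPY to pp4. 5 ppages; refcounts: pp0:3 pp1:2 pp2:3 pp3:3 pp4:1
Op 4: read(P0, v2) -> 30. No state change.
Op 5: write(P0, v0, 151). refcount(pp0)=3>1 -> COPY to pp5. 6 ppages; refcounts: pp0:2 pp1:2 pp2:3 pp3:3 pp4:1 pp5:1
Op 6: write(P0, v3, 154). refcount(pp3)=3>1 -> COPY to pp6. 7 ppages; refcounts: pp0:2 pp1:2 pp2:3 pp3:2 pp4:1 pp5:1 pp6:1
Op 7: read(P1, v3) -> 46. No state change.

Answer: 2 2 3 2 1 1 1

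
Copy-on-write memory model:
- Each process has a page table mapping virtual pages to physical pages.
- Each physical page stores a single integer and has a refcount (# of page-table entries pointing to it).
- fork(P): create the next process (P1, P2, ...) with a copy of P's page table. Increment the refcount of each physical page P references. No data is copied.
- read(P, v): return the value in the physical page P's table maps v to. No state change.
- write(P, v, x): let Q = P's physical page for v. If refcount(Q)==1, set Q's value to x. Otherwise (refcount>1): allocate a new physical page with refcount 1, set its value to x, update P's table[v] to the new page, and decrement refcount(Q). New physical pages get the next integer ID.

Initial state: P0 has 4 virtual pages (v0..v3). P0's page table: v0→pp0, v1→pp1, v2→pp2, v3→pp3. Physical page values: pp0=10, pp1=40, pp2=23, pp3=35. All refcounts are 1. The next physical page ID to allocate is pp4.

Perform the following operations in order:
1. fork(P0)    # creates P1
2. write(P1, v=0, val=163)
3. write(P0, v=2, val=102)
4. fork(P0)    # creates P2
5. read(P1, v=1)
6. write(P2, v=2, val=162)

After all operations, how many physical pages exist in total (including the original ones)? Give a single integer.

Answer: 7

Derivation:
Op 1: fork(P0) -> P1. 4 ppages; refcounts: pp0:2 pp1:2 pp2:2 pp3:2
Op 2: write(P1, v0, 163). refcount(pp0)=2>1 -> COPY to pp4. 5 ppages; refcounts: pp0:1 pp1:2 pp2:2 pp3:2 pp4:1
Op 3: write(P0, v2, 102). refcount(pp2)=2>1 -> COPY to pp5. 6 ppages; refcounts: pp0:1 pp1:2 pp2:1 pp3:2 pp4:1 pp5:1
Op 4: fork(P0) -> P2. 6 ppages; refcounts: pp0:2 pp1:3 pp2:1 pp3:3 pp4:1 pp5:2
Op 5: read(P1, v1) -> 40. No state change.
Op 6: write(P2, v2, 162). refcount(pp5)=2>1 -> COPY to pp6. 7 ppages; refcounts: pp0:2 pp1:3 pp2:1 pp3:3 pp4:1 pp5:1 pp6:1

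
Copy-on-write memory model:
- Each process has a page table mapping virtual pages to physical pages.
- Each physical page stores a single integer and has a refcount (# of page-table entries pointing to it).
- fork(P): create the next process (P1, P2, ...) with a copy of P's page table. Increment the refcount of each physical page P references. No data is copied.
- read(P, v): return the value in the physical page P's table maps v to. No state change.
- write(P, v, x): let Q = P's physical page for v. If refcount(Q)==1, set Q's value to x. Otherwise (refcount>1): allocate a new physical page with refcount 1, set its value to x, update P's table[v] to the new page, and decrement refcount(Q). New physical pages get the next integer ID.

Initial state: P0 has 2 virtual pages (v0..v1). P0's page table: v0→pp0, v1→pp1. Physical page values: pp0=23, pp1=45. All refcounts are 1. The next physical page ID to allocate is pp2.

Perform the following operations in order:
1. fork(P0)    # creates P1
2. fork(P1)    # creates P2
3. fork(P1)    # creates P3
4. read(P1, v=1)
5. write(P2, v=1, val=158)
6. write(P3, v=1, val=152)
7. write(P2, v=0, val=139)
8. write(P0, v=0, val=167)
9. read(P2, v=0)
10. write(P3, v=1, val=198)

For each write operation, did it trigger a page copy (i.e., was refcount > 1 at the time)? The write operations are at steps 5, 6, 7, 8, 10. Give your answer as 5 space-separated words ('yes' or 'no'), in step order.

Op 1: fork(P0) -> P1. 2 ppages; refcounts: pp0:2 pp1:2
Op 2: fork(P1) -> P2. 2 ppages; refcounts: pp0:3 pp1:3
Op 3: fork(P1) -> P3. 2 ppages; refcounts: pp0:4 pp1:4
Op 4: read(P1, v1) -> 45. No state change.
Op 5: write(P2, v1, 158). refcount(pp1)=4>1 -> COPY to pp2. 3 ppages; refcounts: pp0:4 pp1:3 pp2:1
Op 6: write(P3, v1, 152). refcount(pp1)=3>1 -> COPY to pp3. 4 ppages; refcounts: pp0:4 pp1:2 pp2:1 pp3:1
Op 7: write(P2, v0, 139). refcount(pp0)=4>1 -> COPY to pp4. 5 ppages; refcounts: pp0:3 pp1:2 pp2:1 pp3:1 pp4:1
Op 8: write(P0, v0, 167). refcount(pp0)=3>1 -> COPY to pp5. 6 ppages; refcounts: pp0:2 pp1:2 pp2:1 pp3:1 pp4:1 pp5:1
Op 9: read(P2, v0) -> 139. No state change.
Op 10: write(P3, v1, 198). refcount(pp3)=1 -> write in place. 6 ppages; refcounts: pp0:2 pp1:2 pp2:1 pp3:1 pp4:1 pp5:1

yes yes yes yes no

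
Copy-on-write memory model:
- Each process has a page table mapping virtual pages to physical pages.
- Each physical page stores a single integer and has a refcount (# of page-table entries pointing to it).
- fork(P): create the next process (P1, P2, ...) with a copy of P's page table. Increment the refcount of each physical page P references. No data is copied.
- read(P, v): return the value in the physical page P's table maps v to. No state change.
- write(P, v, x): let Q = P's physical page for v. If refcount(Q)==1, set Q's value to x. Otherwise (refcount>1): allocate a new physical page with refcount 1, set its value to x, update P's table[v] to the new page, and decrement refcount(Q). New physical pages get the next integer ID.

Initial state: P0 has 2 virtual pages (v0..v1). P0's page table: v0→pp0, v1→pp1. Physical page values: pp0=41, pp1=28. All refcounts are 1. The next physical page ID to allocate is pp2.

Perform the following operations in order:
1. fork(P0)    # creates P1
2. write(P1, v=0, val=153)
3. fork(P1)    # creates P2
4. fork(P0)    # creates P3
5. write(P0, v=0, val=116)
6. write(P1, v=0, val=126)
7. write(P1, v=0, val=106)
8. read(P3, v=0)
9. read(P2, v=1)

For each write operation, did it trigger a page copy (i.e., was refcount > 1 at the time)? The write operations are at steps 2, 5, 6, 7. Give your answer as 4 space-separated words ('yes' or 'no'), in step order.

Op 1: fork(P0) -> P1. 2 ppages; refcounts: pp0:2 pp1:2
Op 2: write(P1, v0, 153). refcount(pp0)=2>1 -> COPY to pp2. 3 ppages; refcounts: pp0:1 pp1:2 pp2:1
Op 3: fork(P1) -> P2. 3 ppages; refcounts: pp0:1 pp1:3 pp2:2
Op 4: fork(P0) -> P3. 3 ppages; refcounts: pp0:2 pp1:4 pp2:2
Op 5: write(P0, v0, 116). refcount(pp0)=2>1 -> COPY to pp3. 4 ppages; refcounts: pp0:1 pp1:4 pp2:2 pp3:1
Op 6: write(P1, v0, 126). refcount(pp2)=2>1 -> COPY to pp4. 5 ppages; refcounts: pp0:1 pp1:4 pp2:1 pp3:1 pp4:1
Op 7: write(P1, v0, 106). refcount(pp4)=1 -> write in place. 5 ppages; refcounts: pp0:1 pp1:4 pp2:1 pp3:1 pp4:1
Op 8: read(P3, v0) -> 41. No state change.
Op 9: read(P2, v1) -> 28. No state change.

yes yes yes no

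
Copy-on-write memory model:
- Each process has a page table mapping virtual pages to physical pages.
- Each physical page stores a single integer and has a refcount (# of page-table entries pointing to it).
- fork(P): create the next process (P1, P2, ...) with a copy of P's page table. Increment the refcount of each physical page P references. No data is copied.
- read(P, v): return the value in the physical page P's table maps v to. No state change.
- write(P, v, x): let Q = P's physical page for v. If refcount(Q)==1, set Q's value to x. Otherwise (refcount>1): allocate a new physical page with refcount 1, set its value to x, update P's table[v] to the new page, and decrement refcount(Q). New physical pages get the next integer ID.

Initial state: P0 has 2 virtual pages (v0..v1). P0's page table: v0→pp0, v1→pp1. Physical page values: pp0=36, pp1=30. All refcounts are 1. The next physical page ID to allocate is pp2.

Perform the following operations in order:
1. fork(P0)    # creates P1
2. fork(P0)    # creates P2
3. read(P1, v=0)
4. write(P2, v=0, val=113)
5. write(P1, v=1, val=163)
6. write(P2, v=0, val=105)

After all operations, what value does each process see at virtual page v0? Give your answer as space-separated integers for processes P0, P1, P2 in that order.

Op 1: fork(P0) -> P1. 2 ppages; refcounts: pp0:2 pp1:2
Op 2: fork(P0) -> P2. 2 ppages; refcounts: pp0:3 pp1:3
Op 3: read(P1, v0) -> 36. No state change.
Op 4: write(P2, v0, 113). refcount(pp0)=3>1 -> COPY to pp2. 3 ppages; refcounts: pp0:2 pp1:3 pp2:1
Op 5: write(P1, v1, 163). refcount(pp1)=3>1 -> COPY to pp3. 4 ppages; refcounts: pp0:2 pp1:2 pp2:1 pp3:1
Op 6: write(P2, v0, 105). refcount(pp2)=1 -> write in place. 4 ppages; refcounts: pp0:2 pp1:2 pp2:1 pp3:1
P0: v0 -> pp0 = 36
P1: v0 -> pp0 = 36
P2: v0 -> pp2 = 105

Answer: 36 36 105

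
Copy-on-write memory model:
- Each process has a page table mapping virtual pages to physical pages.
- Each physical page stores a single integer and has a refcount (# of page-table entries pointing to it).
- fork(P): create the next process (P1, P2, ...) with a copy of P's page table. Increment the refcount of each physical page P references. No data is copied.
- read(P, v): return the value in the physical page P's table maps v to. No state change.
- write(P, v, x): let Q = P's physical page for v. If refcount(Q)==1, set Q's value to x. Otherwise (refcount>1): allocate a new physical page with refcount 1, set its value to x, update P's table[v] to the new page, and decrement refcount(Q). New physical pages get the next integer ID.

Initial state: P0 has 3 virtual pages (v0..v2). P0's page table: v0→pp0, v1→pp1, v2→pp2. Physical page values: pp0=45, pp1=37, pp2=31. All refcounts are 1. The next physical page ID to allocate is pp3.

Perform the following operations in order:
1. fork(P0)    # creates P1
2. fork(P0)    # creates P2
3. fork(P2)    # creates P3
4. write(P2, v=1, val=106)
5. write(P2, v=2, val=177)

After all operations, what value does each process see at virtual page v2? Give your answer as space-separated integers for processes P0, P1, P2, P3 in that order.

Answer: 31 31 177 31

Derivation:
Op 1: fork(P0) -> P1. 3 ppages; refcounts: pp0:2 pp1:2 pp2:2
Op 2: fork(P0) -> P2. 3 ppages; refcounts: pp0:3 pp1:3 pp2:3
Op 3: fork(P2) -> P3. 3 ppages; refcounts: pp0:4 pp1:4 pp2:4
Op 4: write(P2, v1, 106). refcount(pp1)=4>1 -> COPY to pp3. 4 ppages; refcounts: pp0:4 pp1:3 pp2:4 pp3:1
Op 5: write(P2, v2, 177). refcount(pp2)=4>1 -> COPY to pp4. 5 ppages; refcounts: pp0:4 pp1:3 pp2:3 pp3:1 pp4:1
P0: v2 -> pp2 = 31
P1: v2 -> pp2 = 31
P2: v2 -> pp4 = 177
P3: v2 -> pp2 = 31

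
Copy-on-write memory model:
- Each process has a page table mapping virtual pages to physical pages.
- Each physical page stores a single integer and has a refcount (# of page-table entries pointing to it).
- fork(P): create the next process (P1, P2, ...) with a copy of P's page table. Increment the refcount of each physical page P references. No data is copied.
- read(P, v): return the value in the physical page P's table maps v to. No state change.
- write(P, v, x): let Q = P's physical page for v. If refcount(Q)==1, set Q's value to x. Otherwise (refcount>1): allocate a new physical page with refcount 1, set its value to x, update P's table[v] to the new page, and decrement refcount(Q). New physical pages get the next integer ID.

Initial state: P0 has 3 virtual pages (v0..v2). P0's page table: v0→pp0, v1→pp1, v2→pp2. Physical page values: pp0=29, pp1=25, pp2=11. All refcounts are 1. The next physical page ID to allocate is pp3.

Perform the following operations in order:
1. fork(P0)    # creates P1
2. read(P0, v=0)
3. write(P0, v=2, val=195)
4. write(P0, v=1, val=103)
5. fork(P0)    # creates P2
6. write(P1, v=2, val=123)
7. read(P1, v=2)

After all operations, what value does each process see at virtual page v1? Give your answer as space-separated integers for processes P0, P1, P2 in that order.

Answer: 103 25 103

Derivation:
Op 1: fork(P0) -> P1. 3 ppages; refcounts: pp0:2 pp1:2 pp2:2
Op 2: read(P0, v0) -> 29. No state change.
Op 3: write(P0, v2, 195). refcount(pp2)=2>1 -> COPY to pp3. 4 ppages; refcounts: pp0:2 pp1:2 pp2:1 pp3:1
Op 4: write(P0, v1, 103). refcount(pp1)=2>1 -> COPY to pp4. 5 ppages; refcounts: pp0:2 pp1:1 pp2:1 pp3:1 pp4:1
Op 5: fork(P0) -> P2. 5 ppages; refcounts: pp0:3 pp1:1 pp2:1 pp3:2 pp4:2
Op 6: write(P1, v2, 123). refcount(pp2)=1 -> write in place. 5 ppages; refcounts: pp0:3 pp1:1 pp2:1 pp3:2 pp4:2
Op 7: read(P1, v2) -> 123. No state change.
P0: v1 -> pp4 = 103
P1: v1 -> pp1 = 25
P2: v1 -> pp4 = 103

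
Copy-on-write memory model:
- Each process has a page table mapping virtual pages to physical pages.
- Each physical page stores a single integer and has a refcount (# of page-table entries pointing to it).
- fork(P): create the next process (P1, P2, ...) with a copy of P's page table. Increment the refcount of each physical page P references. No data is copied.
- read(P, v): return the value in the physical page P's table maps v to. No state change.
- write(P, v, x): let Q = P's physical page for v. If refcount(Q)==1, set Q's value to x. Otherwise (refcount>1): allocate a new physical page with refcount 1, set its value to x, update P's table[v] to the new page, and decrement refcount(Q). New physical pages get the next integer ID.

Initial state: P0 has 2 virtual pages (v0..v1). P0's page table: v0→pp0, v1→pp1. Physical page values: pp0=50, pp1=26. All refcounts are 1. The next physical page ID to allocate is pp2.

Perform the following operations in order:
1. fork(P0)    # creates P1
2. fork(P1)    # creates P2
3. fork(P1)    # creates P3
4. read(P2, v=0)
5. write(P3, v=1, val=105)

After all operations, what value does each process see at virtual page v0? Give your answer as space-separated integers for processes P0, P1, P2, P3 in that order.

Op 1: fork(P0) -> P1. 2 ppages; refcounts: pp0:2 pp1:2
Op 2: fork(P1) -> P2. 2 ppages; refcounts: pp0:3 pp1:3
Op 3: fork(P1) -> P3. 2 ppages; refcounts: pp0:4 pp1:4
Op 4: read(P2, v0) -> 50. No state change.
Op 5: write(P3, v1, 105). refcount(pp1)=4>1 -> COPY to pp2. 3 ppages; refcounts: pp0:4 pp1:3 pp2:1
P0: v0 -> pp0 = 50
P1: v0 -> pp0 = 50
P2: v0 -> pp0 = 50
P3: v0 -> pp0 = 50

Answer: 50 50 50 50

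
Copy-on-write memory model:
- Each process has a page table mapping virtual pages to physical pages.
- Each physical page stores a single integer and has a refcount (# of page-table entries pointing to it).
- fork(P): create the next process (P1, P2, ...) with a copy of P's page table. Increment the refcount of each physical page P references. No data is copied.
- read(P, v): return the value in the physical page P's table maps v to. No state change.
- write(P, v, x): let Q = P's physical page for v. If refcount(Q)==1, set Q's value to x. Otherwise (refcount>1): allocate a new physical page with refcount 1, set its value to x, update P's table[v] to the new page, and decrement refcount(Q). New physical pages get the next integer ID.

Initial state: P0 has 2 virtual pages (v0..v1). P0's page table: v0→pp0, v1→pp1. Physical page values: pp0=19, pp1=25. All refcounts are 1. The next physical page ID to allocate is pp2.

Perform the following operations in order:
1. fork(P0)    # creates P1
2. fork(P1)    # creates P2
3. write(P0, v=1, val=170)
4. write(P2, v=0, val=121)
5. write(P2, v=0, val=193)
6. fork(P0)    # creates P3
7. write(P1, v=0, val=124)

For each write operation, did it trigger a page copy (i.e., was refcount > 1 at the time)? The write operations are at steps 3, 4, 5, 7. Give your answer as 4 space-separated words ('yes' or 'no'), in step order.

Op 1: fork(P0) -> P1. 2 ppages; refcounts: pp0:2 pp1:2
Op 2: fork(P1) -> P2. 2 ppages; refcounts: pp0:3 pp1:3
Op 3: write(P0, v1, 170). refcount(pp1)=3>1 -> COPY to pp2. 3 ppages; refcounts: pp0:3 pp1:2 pp2:1
Op 4: write(P2, v0, 121). refcount(pp0)=3>1 -> COPY to pp3. 4 ppages; refcounts: pp0:2 pp1:2 pp2:1 pp3:1
Op 5: write(P2, v0, 193). refcount(pp3)=1 -> write in place. 4 ppages; refcounts: pp0:2 pp1:2 pp2:1 pp3:1
Op 6: fork(P0) -> P3. 4 ppages; refcounts: pp0:3 pp1:2 pp2:2 pp3:1
Op 7: write(P1, v0, 124). refcount(pp0)=3>1 -> COPY to pp4. 5 ppages; refcounts: pp0:2 pp1:2 pp2:2 pp3:1 pp4:1

yes yes no yes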